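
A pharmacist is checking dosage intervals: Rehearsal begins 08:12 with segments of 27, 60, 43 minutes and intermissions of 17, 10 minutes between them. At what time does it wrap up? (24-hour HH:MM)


Start: 08:12 = 492 min from midnight
  after task 1 (27 min): 08:39
  after break (17 min): 08:56
  after task 2 (60 min): 09:56
  after break (10 min): 10:06
  after task 3 (43 min): 10:49
Total elapsed: 157 minutes
End time: 10:49

10:49


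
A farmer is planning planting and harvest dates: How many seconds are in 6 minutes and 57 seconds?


Minutes: 6
Seconds: 57
Convert minutes to seconds: 6 x 60 = 360
Add remaining seconds: 360 + 57 = 417

417


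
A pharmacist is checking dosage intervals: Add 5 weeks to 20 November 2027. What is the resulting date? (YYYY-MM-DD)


Start: 2027-11-20
Weeks to add: 5
Convert to days: 5 x 7 = 35 days
Add 35 days to 2027-11-20
Result: 2027-12-25

2027-12-25


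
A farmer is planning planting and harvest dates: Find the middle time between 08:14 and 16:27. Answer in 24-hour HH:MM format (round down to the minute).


Start time: 08:14 = 494 minutes from midnight
End time: 16:27 = 987 minutes from midnight
Sum: 494 + 987 = 1481
Midpoint: 1481 / 2 = 740 minutes
Convert: 740 / 60 = 12 hours, 20 minutes
Result: 12:20

12:20


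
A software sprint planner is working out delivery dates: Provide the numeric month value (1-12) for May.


Calendar month order:
4. April
5. May <--
6. June
May is month number 5

5


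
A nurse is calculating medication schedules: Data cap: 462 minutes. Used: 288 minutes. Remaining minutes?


Total budget: 462 minutes
Time used: 288 minutes
Remaining: 462 - 288 = 174 minutes
Percent used: 62.3%
Percent remaining: 37.7%

174


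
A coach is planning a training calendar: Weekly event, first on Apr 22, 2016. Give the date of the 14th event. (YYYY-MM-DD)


First occurrence: 2016-04-22 (occurrence 1)
Each occurrence is 7 days after the previous.
Occurrence 14 is 13 weeks after the first.
13 weeks = 91 days
2016-04-22 + 91 days = 2016-07-22

2016-07-22


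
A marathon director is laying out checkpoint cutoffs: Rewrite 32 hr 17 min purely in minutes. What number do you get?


Hours: 32
Extra minutes: 17
Minutes per hour: 60
Hours to minutes: 32 x 60 = 1920
Total: 1920 + 17 = 1937

1937


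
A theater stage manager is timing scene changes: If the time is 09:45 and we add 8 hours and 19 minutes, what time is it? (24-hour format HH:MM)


Start time: 09:45
Adding: 8 hours 19 minutes
Minutes: 45 + 19 = 64
Minute overflow: 64 >= 60, so carry 1 hour, minutes = 4
Hours: 9 + 8 + 1 = 18
Result: 18:04

18:04


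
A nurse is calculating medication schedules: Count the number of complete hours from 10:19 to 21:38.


Start: 10:19
End: 21:38
Hour difference: 21 - 10 = 11 hours
Minute difference: 38 - 19 = 19 minutes
Total minutes: 679
Complete hours: 679 / 60 = 11 (remainder 19)

11


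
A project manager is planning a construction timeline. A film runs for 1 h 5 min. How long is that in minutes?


Hours: 1
Minutes: 5
Convert hours to minutes: 1 x 60 = 60
Add remaining minutes: 60 + 5 = 65

65


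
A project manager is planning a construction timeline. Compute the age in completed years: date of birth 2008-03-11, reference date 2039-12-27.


Birth: 2008-03-11
Reference: 2039-12-27
Year difference: 2039 - 2008 = 31
Has birthday (03-11) occurred by 12-27? Yes
Age in full years: 31

31


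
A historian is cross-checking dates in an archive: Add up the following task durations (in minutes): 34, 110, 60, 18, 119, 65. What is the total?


Durations: 34, 110, 60, 18, 119, 65
Running sum: 34
+ 110 = 144
+ 60 = 204
+ 18 = 222
+ 119 = 341
+ 65 = 406
Total duration: 406 minutes
That is 6 hours and 46 minutes

406


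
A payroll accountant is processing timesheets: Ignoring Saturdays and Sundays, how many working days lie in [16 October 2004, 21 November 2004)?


Start: 2004-10-16 (Saturday)
End (exclusive): 2004-11-21 (Sunday)
Total calendar days: 36
Full weeks: 36 // 7 = 5 -> 25 weekdays
Remaining 1 days starting on Saturday:
  Sat(-) -> 0 weekdays
Total business days: 25 + 0 = 25

25


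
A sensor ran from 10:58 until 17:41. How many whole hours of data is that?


Start: 10:58
End: 17:41
Hour difference: 17 - 10 = 7 hours
Minute difference: 41 - 58 = -17 minutes
Total minutes: 403
Complete hours: 403 / 60 = 6 (remainder 43)

6


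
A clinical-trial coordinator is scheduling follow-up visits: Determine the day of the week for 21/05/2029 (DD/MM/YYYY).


Date: 2029-05-21
January 1, 2029 is a Monday
Day of year: 141
Offset from Jan 1: 140 days
140 mod 7 = 0
Result: Monday

Monday


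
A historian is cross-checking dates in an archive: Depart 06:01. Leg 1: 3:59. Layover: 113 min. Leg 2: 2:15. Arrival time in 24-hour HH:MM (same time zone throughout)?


Depart: 06:01
Leg 1: +239 min -> 10:00
Layover: +113 min -> 11:53
Leg 2: +135 min -> 14:08
Total travel: 487 minutes = 8h 7m
Arrival: 14:08

14:08


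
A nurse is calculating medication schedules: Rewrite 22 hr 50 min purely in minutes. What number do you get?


Hours: 22
Extra minutes: 50
Minutes per hour: 60
Hours to minutes: 22 x 60 = 1320
Total: 1320 + 50 = 1370

1370


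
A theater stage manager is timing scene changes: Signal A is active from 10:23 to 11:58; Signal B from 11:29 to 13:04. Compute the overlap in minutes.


Interval A: [623, 718] minutes from midnight
Interval B: [689, 784] minutes from midnight
Overlap start = max(623, 689) = 689
Overlap end = min(718, 784) = 718
Overlap = 718 - 689 = 29 minutes

29


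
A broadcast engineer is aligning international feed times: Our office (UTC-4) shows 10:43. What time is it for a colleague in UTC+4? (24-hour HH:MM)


Local time: 10:43 at UTC-4 (offset -4h)
Target zone: UTC+4 (offset 4h)
Difference: 4 - (-4) = 8 hours
Calculation: 10 + (8) = 18
Result: 18:43

18:43


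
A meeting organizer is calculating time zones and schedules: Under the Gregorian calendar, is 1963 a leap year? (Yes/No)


Year: 1963
Divisible by 4? 1963 / 4 = 490.75 -> No
Not divisible by 4, so NOT a leap year

No


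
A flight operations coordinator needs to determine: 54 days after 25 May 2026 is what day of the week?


Start: 2026-05-25 (Monday)
Step 1 - find target date: add 54 days
  2026-05-25 + 54 days = 2026-07-18
Step 2 - day of week:
  54 mod 7 = 5
  Monday + 5 days -> Saturday
Result: Saturday (2026-07-18)

Saturday


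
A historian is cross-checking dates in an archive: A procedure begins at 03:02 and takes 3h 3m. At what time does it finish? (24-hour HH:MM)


Start time: 03:02
Adding: 3 hours 3 minutes
Minutes: 2 + 3 = 5
Hours: 3 + 3 + 0 = 6
Result: 06:05

06:05


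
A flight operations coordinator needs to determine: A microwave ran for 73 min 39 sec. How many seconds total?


Minutes: 73
Extra seconds: 39
Seconds per minute: 60
Minutes to seconds: 73 x 60 = 4380
Total: 4380 + 39 = 4419

4419


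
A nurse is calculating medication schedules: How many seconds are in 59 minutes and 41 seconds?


Minutes: 59
Seconds: 41
Convert minutes to seconds: 59 x 60 = 3540
Add remaining seconds: 3540 + 41 = 3581

3581


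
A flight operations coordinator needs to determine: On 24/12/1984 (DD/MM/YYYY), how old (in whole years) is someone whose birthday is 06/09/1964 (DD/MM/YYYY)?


Birth: 1964-09-06
Reference: 1984-12-24
Year difference: 1984 - 1964 = 20
Has birthday (09-06) occurred by 12-24? Yes
Age in full years: 20

20


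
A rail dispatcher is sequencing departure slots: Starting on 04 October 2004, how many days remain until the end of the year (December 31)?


Start: October 04, 2004
End: December 31, 2004
Days left in October: 27
November: 30
December: 31
Sum of remaining months: 61
Total: 27 + 61 = 88

88


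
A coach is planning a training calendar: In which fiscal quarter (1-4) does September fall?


Month: September (month 9)
Q1: January-March (months 1-3)
Q2: April-June (months 4-6)
Q3: July-September (months 7-9)
Q4: October-December (months 10-12)
Month 9 falls in Q3

3


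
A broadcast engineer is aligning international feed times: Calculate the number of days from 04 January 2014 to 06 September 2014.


Start date: 2014-01-04
End date: 2014-09-06
Jan 2014: +28 days
Feb 2014: +28 days
Mar 2014: +31 days
... (6 more months)
Total: 245 days

245


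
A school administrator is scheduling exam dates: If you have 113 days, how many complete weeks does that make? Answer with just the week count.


Total days: 113
Days per week: 7
Division: 113 / 7 = 16 remainder 1
Complete weeks: 16
Remaining days: 1

16


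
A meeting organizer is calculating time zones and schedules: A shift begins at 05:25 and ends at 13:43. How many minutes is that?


Start time: 05:25 = 325 minutes from midnight
End time: 13:43 = 823 minutes from midnight
Difference: 823 - 325 = 498 minutes
That is 8 hours and 18 minutes

498


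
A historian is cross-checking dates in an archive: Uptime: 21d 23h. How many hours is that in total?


Days: 21
Extra hours: 23
Hours per day: 24
Days to hours: 21 x 24 = 504
Total: 504 + 23 = 527

527


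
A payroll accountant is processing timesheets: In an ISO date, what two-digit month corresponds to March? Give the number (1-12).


Calendar month order:
2. February
3. March <--
4. April
March is month number 3

3


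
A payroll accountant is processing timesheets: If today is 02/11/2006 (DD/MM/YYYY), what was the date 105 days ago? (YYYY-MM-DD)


Start: 2006-11-02
Subtracting 105 days
Days already passed in November: 2
After going back through November: 103 more days to subtract
October 2006: 31 days, 72 remaining
September 2006: 30 days, 42 remaining
August 2006: 31 days, 11 remaining
July 2006 has 31 days, need 11
Result: 2006-07-20

2006-07-20


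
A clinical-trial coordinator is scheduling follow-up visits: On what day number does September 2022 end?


Month: September
Year: 2022
September is a 30-day month
Total: 30 days

30


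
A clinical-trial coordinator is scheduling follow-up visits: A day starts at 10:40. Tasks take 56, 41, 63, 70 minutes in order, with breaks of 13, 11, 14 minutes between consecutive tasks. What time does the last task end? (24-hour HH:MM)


Start: 10:40 = 640 min from midnight
  after task 1 (56 min): 11:36
  after break (13 min): 11:49
  after task 2 (41 min): 12:30
  after break (11 min): 12:41
  after task 3 (63 min): 13:44
  after break (14 min): 13:58
  after task 4 (70 min): 15:08
Total elapsed: 268 minutes
End time: 15:08

15:08


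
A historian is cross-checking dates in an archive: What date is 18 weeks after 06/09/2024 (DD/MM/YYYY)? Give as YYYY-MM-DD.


Start: 2024-09-06
Weeks to add: 18
Convert to days: 18 x 7 = 126 days
Add 126 days to 2024-09-06
Result: 2025-01-10

2025-01-10


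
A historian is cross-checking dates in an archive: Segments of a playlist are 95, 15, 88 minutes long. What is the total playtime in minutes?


Durations: 95, 15, 88
Running sum: 95
+ 15 = 110
+ 88 = 198
Total duration: 198 minutes
That is 3 hours and 18 minutes

198


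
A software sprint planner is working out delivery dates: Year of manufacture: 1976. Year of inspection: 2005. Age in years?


Birth year: 1976
Current year: 2005
Age = current year - birth year
Age = 2005 - 1976 = 29

29


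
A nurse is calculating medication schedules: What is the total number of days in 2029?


Year: 2029
Check leap year rules:
Divisible by 4? No
2029 is not a leap year
Days: 365

365


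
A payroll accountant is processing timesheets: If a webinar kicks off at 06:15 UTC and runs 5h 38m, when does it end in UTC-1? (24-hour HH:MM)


Start: 06:15 in UTC
Step 1 - add duration:
  minutes: 15 + 38 = 53
  hours: 6 + 5 + 0 = 11
  end in UTC: 11:53
Step 2 - convert UTC -> UTC-1:
  offset difference: -1 - (0) = -1 hours
  11 + (-1) = 10 -> mod 24 = 10
Result: 10:53 in UTC-1

10:53


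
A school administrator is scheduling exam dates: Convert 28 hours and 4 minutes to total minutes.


Hours: 28
Minutes: 4
Convert hours to minutes: 28 x 60 = 1680
Add remaining minutes: 1680 + 4 = 1684

1684


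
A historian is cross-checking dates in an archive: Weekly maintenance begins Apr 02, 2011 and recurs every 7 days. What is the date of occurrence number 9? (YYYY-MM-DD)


First occurrence: 2011-04-02 (occurrence 1)
Each occurrence is 7 days after the previous.
Occurrence 9 is 8 weeks after the first.
8 weeks = 56 days
2011-04-02 + 56 days = 2011-05-28

2011-05-28


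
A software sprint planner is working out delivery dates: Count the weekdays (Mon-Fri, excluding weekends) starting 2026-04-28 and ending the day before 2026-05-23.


Start: 2026-04-28 (Tuesday)
End (exclusive): 2026-05-23 (Saturday)
Total calendar days: 25
Full weeks: 25 // 7 = 3 -> 15 weekdays
Remaining 4 days starting on Tuesday:
  Tue(w), Wed(w), Thu(w), Fri(w) -> 4 weekdays
Total business days: 15 + 4 = 19

19


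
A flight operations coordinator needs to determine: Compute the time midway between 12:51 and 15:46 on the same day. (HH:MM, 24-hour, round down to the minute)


Start time: 12:51 = 771 minutes from midnight
End time: 15:46 = 946 minutes from midnight
Sum: 771 + 946 = 1717
Midpoint: 1717 / 2 = 858 minutes
Convert: 858 / 60 = 14 hours, 18 minutes
Result: 14:18

14:18


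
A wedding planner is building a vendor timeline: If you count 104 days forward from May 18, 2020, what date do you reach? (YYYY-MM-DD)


Start: 2020-05-18
Adding 104 days
Days remaining in May: 13
After May: 91 days still to add
June 2020: 30 days, 61 remaining
July 2020: 31 days, 30 remaining
August 2020 has 31 days, need 30
Result: 2020-08-30

2020-08-30


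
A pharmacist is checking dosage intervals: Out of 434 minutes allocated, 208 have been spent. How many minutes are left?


Total budget: 434 minutes
Time used: 208 minutes
Remaining: 434 - 208 = 226 minutes
Percent used: 47.9%
Percent remaining: 52.1%

226


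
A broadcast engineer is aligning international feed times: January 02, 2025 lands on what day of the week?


Date: 2025-01-02
January 1, 2025 is a Wednesday
Day of year: 2
Offset from Jan 1: 1 days
1 mod 7 = 1
Result: Thursday

Thursday


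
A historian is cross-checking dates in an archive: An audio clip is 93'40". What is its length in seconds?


Minutes: 93
Seconds: 40
Convert minutes to seconds: 93 x 60 = 5580
Add remaining seconds: 5580 + 40 = 5620

5620


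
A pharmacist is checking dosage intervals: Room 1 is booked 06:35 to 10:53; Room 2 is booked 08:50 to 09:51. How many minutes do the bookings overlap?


Interval A: [395, 653] minutes from midnight
Interval B: [530, 591] minutes from midnight
Overlap start = max(395, 530) = 530
Overlap end = min(653, 591) = 591
Overlap = 591 - 530 = 61 minutes

61


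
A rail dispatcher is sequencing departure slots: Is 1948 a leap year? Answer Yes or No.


Year: 1948
Divisible by 4? 1948 / 4 = 487.0 -> Yes
Divisible by 100? 1948 / 100 = 19.48 -> No
Divisible by 4 but not 100, so it IS a leap year

Yes


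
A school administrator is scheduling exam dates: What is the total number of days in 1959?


Year: 1959
Check leap year rules:
Divisible by 4? No
1959 is not a leap year
Days: 365

365


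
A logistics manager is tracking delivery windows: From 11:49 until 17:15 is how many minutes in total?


Start time: 11:49 = 709 minutes from midnight
End time: 17:15 = 1035 minutes from midnight
Difference: 1035 - 709 = 326 minutes
That is 5 hours and 26 minutes

326


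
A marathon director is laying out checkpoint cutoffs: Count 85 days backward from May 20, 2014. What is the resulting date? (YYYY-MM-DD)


Start: 2014-05-20
Subtracting 85 days
Days already passed in May: 20
After going back through May: 65 more days to subtract
April 2014: 30 days, 35 remaining
March 2014: 31 days, 4 remaining
February 2014 has 28 days, need 4
Result: 2014-02-24

2014-02-24


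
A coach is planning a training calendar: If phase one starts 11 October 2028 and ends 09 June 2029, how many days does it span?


Start date: 2028-10-11
End date: 2029-06-09
Oct 2028: +21 days
Nov 2028: +30 days
Dec 2028: +31 days
... (6 more months)
Total: 241 days

241


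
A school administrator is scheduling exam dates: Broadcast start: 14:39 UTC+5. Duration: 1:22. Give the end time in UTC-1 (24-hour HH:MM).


Start: 14:39 in UTC+5
Step 1 - add duration:
  minutes: 39 + 22 = 61 (carry 1h)
  hours: 14 + 1 + 1 = 16
  end in UTC+5: 16:01
Step 2 - convert UTC+5 -> UTC-1:
  offset difference: -1 - (5) = -6 hours
  16 + (-6) = 10 -> mod 24 = 10
Result: 10:01 in UTC-1

10:01


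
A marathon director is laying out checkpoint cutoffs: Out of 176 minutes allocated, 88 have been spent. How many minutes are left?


Total budget: 176 minutes
Time used: 88 minutes
Remaining: 176 - 88 = 88 minutes
Percent used: 50.0%
Percent remaining: 50.0%

88


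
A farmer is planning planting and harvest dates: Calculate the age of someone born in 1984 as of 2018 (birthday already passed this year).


Birth year: 1984
Current year: 2018
Age = current year - birth year
Age = 2018 - 1984 = 34

34


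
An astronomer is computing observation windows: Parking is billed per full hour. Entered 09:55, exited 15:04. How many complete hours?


Start: 09:55
End: 15:04
Hour difference: 15 - 9 = 6 hours
Minute difference: 4 - 55 = -51 minutes
Total minutes: 309
Complete hours: 309 / 60 = 5 (remainder 9)

5


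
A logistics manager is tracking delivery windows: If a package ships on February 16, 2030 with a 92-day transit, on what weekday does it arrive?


Start: 2030-02-16 (Saturday)
Step 1 - find target date: add 92 days
  2030-02-16 + 92 days = 2030-05-19
Step 2 - day of week:
  92 mod 7 = 1
  Saturday + 1 days -> Sunday
Result: Sunday (2030-05-19)

Sunday


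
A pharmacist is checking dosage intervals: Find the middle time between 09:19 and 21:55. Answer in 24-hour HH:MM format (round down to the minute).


Start time: 09:19 = 559 minutes from midnight
End time: 21:55 = 1315 minutes from midnight
Sum: 559 + 1315 = 1874
Midpoint: 1874 / 2 = 937 minutes
Convert: 937 / 60 = 15 hours, 37 minutes
Result: 15:37

15:37


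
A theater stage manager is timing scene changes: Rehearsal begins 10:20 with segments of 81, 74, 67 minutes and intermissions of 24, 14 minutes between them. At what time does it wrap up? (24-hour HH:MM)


Start: 10:20 = 620 min from midnight
  after task 1 (81 min): 11:41
  after break (24 min): 12:05
  after task 2 (74 min): 13:19
  after break (14 min): 13:33
  after task 3 (67 min): 14:40
Total elapsed: 260 minutes
End time: 14:40

14:40


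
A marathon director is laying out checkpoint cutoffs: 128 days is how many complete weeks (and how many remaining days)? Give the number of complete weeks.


Total days: 128
Days per week: 7
Division: 128 / 7 = 18 remainder 2
Complete weeks: 18
Remaining days: 2

18


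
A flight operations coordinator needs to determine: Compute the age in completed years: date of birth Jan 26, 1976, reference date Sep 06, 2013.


Birth: 1976-01-26
Reference: 2013-09-06
Year difference: 2013 - 1976 = 37
Has birthday (01-26) occurred by 09-06? Yes
Age in full years: 37

37


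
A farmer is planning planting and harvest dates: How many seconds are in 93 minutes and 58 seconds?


Minutes: 93
Extra seconds: 58
Seconds per minute: 60
Minutes to seconds: 93 x 60 = 5580
Total: 5580 + 58 = 5638

5638


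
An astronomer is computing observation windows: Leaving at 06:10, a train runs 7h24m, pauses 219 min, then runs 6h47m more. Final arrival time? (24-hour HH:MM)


Depart: 06:10
Leg 1: +444 min -> 13:34
Layover: +219 min -> 17:13
Leg 2: +407 min -> 00:00
Total travel: 1070 minutes = 17h 50m
Arrival: 00:00

00:00


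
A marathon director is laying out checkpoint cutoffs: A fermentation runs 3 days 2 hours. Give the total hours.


Days: 3
Extra hours: 2
Hours per day: 24
Days to hours: 3 x 24 = 72
Total: 72 + 2 = 74

74


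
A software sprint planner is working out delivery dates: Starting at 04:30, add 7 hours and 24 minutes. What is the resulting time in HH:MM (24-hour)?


Start time: 04:30
Adding: 7 hours 24 minutes
Minutes: 30 + 24 = 54
Hours: 4 + 7 + 0 = 11
Result: 11:54

11:54


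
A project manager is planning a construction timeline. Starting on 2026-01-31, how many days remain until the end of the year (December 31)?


Start: January 31, 2026
End: December 31, 2026
Days left in January: 0
February: 28
March: 31
April: 30
May: 31
... plus remaining months
Sum of remaining months: 334
Total: 0 + 334 = 334

334


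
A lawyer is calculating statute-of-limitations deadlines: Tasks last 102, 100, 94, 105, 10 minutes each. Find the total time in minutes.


Durations: 102, 100, 94, 105, 10
Running sum: 102
+ 100 = 202
+ 94 = 296
+ 105 = 401
+ 10 = 411
Total duration: 411 minutes
That is 6 hours and 51 minutes

411


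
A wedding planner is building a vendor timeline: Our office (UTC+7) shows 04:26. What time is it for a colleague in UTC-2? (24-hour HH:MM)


Local time: 04:26 at UTC+7 (offset 7h)
Target zone: UTC-2 (offset -2h)
Difference: -2 - (7) = -9 hours
Calculation: 4 + (-9) = -5
Wraparound: (-5) mod 24 = 19
Result: 19:26

19:26


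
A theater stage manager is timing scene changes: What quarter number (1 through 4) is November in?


Month: November (month 11)
Q1: January-March (months 1-3)
Q2: April-June (months 4-6)
Q3: July-September (months 7-9)
Q4: October-December (months 10-12)
Month 11 falls in Q4

4


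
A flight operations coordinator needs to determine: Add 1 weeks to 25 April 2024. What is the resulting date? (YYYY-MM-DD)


Start: 2024-04-25
Weeks to add: 1
Convert to days: 1 x 7 = 7 days
Add 7 days to 2024-04-25
Result: 2024-05-02

2024-05-02


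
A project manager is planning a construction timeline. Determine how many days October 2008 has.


Month: October
Year: 2008
October is a 31-day month
Total: 31 days

31


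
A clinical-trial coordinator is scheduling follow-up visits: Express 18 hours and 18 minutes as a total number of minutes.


Hours: 18
Extra minutes: 18
Minutes per hour: 60
Hours to minutes: 18 x 60 = 1080
Total: 1080 + 18 = 1098

1098


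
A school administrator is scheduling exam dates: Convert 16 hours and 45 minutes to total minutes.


Hours: 16
Minutes: 45
Convert hours to minutes: 16 x 60 = 960
Add remaining minutes: 960 + 45 = 1005

1005


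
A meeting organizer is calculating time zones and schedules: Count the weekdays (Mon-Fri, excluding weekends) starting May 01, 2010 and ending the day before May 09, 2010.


Start: 2010-05-01 (Saturday)
End (exclusive): 2010-05-09 (Sunday)
Total calendar days: 8
Full weeks: 8 // 7 = 1 -> 5 weekdays
Remaining 1 days starting on Saturday:
  Sat(-) -> 0 weekdays
Total business days: 5 + 0 = 5

5


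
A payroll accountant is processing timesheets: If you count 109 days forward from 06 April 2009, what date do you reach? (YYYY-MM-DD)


Start: 2009-04-06
Adding 109 days
Days remaining in April: 24
After April: 85 days still to add
May 2009: 31 days, 54 remaining
June 2009: 30 days, 24 remaining
July 2009 has 31 days, need 24
Result: 2009-07-24

2009-07-24


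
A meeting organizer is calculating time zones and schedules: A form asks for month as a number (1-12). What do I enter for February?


Calendar month order:
1. January
2. February <--
3. March
February is month number 2

2


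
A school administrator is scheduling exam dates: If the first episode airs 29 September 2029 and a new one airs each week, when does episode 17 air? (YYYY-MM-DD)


First occurrence: 2029-09-29 (occurrence 1)
Each occurrence is 7 days after the previous.
Occurrence 17 is 16 weeks after the first.
16 weeks = 112 days
2029-09-29 + 112 days = 2030-01-19

2030-01-19


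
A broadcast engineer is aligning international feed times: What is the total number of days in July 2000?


Month: July
Year: 2000
July is a 31-day month
Total: 31 days

31


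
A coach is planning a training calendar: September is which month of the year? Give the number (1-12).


Calendar month order:
8. August
9. September <--
10. October
September is month number 9

9


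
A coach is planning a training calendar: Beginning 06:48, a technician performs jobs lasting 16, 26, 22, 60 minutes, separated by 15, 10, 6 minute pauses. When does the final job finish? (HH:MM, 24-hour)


Start: 06:48 = 408 min from midnight
  after task 1 (16 min): 07:04
  after break (15 min): 07:19
  after task 2 (26 min): 07:45
  after break (10 min): 07:55
  after task 3 (22 min): 08:17
  after break (6 min): 08:23
  after task 4 (60 min): 09:23
Total elapsed: 155 minutes
End time: 09:23

09:23


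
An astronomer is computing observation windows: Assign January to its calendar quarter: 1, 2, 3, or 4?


Month: January (month 1)
Q1: January-March (months 1-3)
Q2: April-June (months 4-6)
Q3: July-September (months 7-9)
Q4: October-December (months 10-12)
Month 1 falls in Q1

1


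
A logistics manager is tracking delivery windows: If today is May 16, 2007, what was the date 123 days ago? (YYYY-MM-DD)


Start: 2007-05-16
Subtracting 123 days
Days already passed in May: 16
After going back through May: 107 more days to subtract
April 2007: 30 days, 77 remaining
March 2007: 31 days, 46 remaining
February 2007: 28 days, 18 remaining
January 2007 has 31 days, need 18
Result: 2007-01-13

2007-01-13


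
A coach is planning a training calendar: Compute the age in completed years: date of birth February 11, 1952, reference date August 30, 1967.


Birth: 1952-02-11
Reference: 1967-08-30
Year difference: 1967 - 1952 = 15
Has birthday (02-11) occurred by 08-30? Yes
Age in full years: 15

15


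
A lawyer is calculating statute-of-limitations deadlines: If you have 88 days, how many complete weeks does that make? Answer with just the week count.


Total days: 88
Days per week: 7
Division: 88 / 7 = 12 remainder 4
Complete weeks: 12
Remaining days: 4

12


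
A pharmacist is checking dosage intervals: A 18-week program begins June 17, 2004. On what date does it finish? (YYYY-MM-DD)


Start: 2004-06-17
Weeks to add: 18
Convert to days: 18 x 7 = 126 days
Add 126 days to 2004-06-17
Result: 2004-10-21

2004-10-21


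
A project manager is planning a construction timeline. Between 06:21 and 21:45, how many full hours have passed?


Start: 06:21
End: 21:45
Hour difference: 21 - 6 = 15 hours
Minute difference: 45 - 21 = 24 minutes
Total minutes: 924
Complete hours: 924 / 60 = 15 (remainder 24)

15


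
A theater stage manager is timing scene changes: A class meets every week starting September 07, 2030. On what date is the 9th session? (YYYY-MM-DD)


First occurrence: 2030-09-07 (occurrence 1)
Each occurrence is 7 days after the previous.
Occurrence 9 is 8 weeks after the first.
8 weeks = 56 days
2030-09-07 + 56 days = 2030-11-02

2030-11-02


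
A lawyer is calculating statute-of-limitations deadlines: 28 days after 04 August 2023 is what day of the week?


Start: 2023-08-04 (Friday)
Step 1 - find target date: add 28 days
  2023-08-04 + 28 days = 2023-09-01
Step 2 - day of week:
  28 mod 7 = 0
  Friday + 0 days -> Friday
Result: Friday (2023-09-01)

Friday


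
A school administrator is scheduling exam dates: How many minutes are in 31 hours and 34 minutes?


Hours: 31
Minutes: 34
Convert hours to minutes: 31 x 60 = 1860
Add remaining minutes: 1860 + 34 = 1894

1894


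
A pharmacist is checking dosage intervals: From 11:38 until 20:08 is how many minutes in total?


Start time: 11:38 = 698 minutes from midnight
End time: 20:08 = 1208 minutes from midnight
Difference: 1208 - 698 = 510 minutes
That is 8 hours and 30 minutes

510


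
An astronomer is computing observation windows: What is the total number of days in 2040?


Year: 2040
Check leap year rules:
Divisible by 4? Yes
Divisible by 100? No
2040 is a leap year
Days: 366

366


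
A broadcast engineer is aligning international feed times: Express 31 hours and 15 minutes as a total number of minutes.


Hours: 31
Extra minutes: 15
Minutes per hour: 60
Hours to minutes: 31 x 60 = 1860
Total: 1860 + 15 = 1875

1875


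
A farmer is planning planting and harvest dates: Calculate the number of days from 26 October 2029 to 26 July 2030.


Start date: 2029-10-26
End date: 2030-07-26
Oct 2029: +6 days
Nov 2029: +30 days
Dec 2029: +31 days
... (7 more months)
Total: 273 days

273


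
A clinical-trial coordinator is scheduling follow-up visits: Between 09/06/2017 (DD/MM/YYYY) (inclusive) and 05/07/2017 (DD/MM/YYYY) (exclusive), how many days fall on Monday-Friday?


Start: 2017-06-09 (Friday)
End (exclusive): 2017-07-05 (Wednesday)
Total calendar days: 26
Full weeks: 26 // 7 = 3 -> 15 weekdays
Remaining 5 days starting on Friday:
  Fri(w), Sat(-), Sun(-), Mon(w), Tue(w) -> 3 weekdays
Total business days: 15 + 3 = 18

18


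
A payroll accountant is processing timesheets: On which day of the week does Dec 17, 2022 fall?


Date: 2022-12-17
January 1, 2022 is a Saturday
Day of year: 351
Offset from Jan 1: 350 days
350 mod 7 = 0
Result: Saturday

Saturday


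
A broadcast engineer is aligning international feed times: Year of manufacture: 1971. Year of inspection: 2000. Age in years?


Birth year: 1971
Current year: 2000
Age = current year - birth year
Age = 2000 - 1971 = 29

29


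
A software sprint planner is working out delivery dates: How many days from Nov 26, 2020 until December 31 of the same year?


Start: November 26, 2020
End: December 31, 2020
Days left in November: 4
December: 31
Sum of remaining months: 31
Total: 4 + 31 = 35

35


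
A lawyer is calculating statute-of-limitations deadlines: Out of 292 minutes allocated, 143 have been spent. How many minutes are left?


Total budget: 292 minutes
Time used: 143 minutes
Remaining: 292 - 143 = 149 minutes
Percent used: 49.0%
Percent remaining: 51.0%

149


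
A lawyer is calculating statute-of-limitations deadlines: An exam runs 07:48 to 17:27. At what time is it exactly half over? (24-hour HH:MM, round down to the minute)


Start time: 07:48 = 468 minutes from midnight
End time: 17:27 = 1047 minutes from midnight
Sum: 468 + 1047 = 1515
Midpoint: 1515 / 2 = 757 minutes
Convert: 757 / 60 = 12 hours, 37 minutes
Result: 12:37

12:37


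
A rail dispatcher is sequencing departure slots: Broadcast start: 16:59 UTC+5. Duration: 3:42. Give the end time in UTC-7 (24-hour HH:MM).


Start: 16:59 in UTC+5
Step 1 - add duration:
  minutes: 59 + 42 = 101 (carry 1h)
  hours: 16 + 3 + 1 = 20
  end in UTC+5: 20:41
Step 2 - convert UTC+5 -> UTC-7:
  offset difference: -7 - (5) = -12 hours
  20 + (-12) = 8 -> mod 24 = 8
Result: 08:41 in UTC-7

08:41


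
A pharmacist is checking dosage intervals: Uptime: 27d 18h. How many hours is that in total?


Days: 27
Extra hours: 18
Hours per day: 24
Days to hours: 27 x 24 = 648
Total: 648 + 18 = 666

666


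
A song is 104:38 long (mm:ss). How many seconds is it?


Minutes: 104
Extra seconds: 38
Seconds per minute: 60
Minutes to seconds: 104 x 60 = 6240
Total: 6240 + 38 = 6278

6278


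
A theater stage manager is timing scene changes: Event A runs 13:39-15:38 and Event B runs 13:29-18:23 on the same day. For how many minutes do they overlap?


Interval A: [819, 938] minutes from midnight
Interval B: [809, 1103] minutes from midnight
Overlap start = max(819, 809) = 819
Overlap end = min(938, 1103) = 938
Overlap = 938 - 819 = 119 minutes

119


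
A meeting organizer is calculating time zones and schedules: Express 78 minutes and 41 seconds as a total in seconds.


Minutes: 78
Seconds: 41
Convert minutes to seconds: 78 x 60 = 4680
Add remaining seconds: 4680 + 41 = 4721

4721


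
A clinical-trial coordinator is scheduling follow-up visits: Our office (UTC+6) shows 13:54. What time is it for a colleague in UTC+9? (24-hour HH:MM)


Local time: 13:54 at UTC+6 (offset 6h)
Target zone: UTC+9 (offset 9h)
Difference: 9 - (6) = 3 hours
Calculation: 13 + (3) = 16
Result: 16:54

16:54


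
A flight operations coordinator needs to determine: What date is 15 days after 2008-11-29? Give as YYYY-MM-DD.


Start: 2008-11-29
Adding 15 days
Days remaining in November: 1
After November: 14 days still to add
December 2008 has 31 days, need 14
Result: 2008-12-14

2008-12-14


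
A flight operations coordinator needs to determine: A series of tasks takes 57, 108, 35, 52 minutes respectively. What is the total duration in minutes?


Durations: 57, 108, 35, 52
Running sum: 57
+ 108 = 165
+ 35 = 200
+ 52 = 252
Total duration: 252 minutes
That is 4 hours and 12 minutes

252


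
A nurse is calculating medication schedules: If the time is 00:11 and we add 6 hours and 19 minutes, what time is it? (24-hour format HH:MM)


Start time: 00:11
Adding: 6 hours 19 minutes
Minutes: 11 + 19 = 30
Hours: 0 + 6 + 0 = 6
Result: 06:30

06:30


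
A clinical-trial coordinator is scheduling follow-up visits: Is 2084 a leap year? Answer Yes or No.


Year: 2084
Divisible by 4? 2084 / 4 = 521.0 -> Yes
Divisible by 100? 2084 / 100 = 20.84 -> No
Divisible by 4 but not 100, so it IS a leap year

Yes


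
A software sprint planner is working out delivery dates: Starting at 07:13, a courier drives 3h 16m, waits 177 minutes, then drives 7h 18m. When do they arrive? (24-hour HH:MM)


Depart: 07:13
Leg 1: +196 min -> 10:29
Layover: +177 min -> 13:26
Leg 2: +438 min -> 20:44
Total travel: 811 minutes = 13h 31m
Arrival: 20:44

20:44


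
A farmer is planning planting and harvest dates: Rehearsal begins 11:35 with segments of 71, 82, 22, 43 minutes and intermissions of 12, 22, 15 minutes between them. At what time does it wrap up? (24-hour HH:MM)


Start: 11:35 = 695 min from midnight
  after task 1 (71 min): 12:46
  after break (12 min): 12:58
  after task 2 (82 min): 14:20
  after break (22 min): 14:42
  after task 3 (22 min): 15:04
  after break (15 min): 15:19
  after task 4 (43 min): 16:02
Total elapsed: 267 minutes
End time: 16:02

16:02


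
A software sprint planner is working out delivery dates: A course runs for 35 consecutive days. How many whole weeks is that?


Total days: 35
Days per week: 7
Division: 35 / 7 = 5 remainder 0
Complete weeks: 5
Remaining days: 0

5


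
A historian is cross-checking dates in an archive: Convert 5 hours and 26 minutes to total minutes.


Hours: 5
Minutes: 26
Convert hours to minutes: 5 x 60 = 300
Add remaining minutes: 300 + 26 = 326

326


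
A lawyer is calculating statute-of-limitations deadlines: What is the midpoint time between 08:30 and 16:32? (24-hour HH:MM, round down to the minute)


Start time: 08:30 = 510 minutes from midnight
End time: 16:32 = 992 minutes from midnight
Sum: 510 + 992 = 1502
Midpoint: 1502 / 2 = 751 minutes
Convert: 751 / 60 = 12 hours, 31 minutes
Result: 12:31

12:31


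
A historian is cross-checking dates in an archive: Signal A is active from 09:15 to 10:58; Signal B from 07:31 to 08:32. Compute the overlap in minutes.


Interval A: [555, 658] minutes from midnight
Interval B: [451, 512] minutes from midnight
Overlap start = max(555, 451) = 555
Overlap end = min(658, 512) = 512
End <= start, so the intervals do not overlap: 0 minutes

0


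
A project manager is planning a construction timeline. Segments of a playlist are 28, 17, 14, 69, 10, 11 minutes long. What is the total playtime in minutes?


Durations: 28, 17, 14, 69, 10, 11
Running sum: 28
+ 17 = 45
+ 14 = 59
+ 69 = 128
+ 10 = 138
+ 11 = 149
Total duration: 149 minutes
That is 2 hours and 29 minutes

149


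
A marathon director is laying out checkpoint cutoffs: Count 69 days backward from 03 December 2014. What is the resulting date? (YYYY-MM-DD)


Start: 2014-12-03
Subtracting 69 days
Days already passed in December: 3
After going back through December: 66 more days to subtract
November 2014: 30 days, 36 remaining
October 2014: 31 days, 5 remaining
September 2014 has 30 days, need 5
Result: 2014-09-25

2014-09-25


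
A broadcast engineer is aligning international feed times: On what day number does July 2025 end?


Month: July
Year: 2025
July is a 31-day month
Total: 31 days

31


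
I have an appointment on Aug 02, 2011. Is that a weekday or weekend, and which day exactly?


Date: 2011-08-02
January 1, 2011 is a Saturday
Day of year: 214
Offset from Jan 1: 213 days
213 mod 7 = 3
Result: Tuesday

Tuesday


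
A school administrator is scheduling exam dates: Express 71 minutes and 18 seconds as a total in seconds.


Minutes: 71
Seconds: 18
Convert minutes to seconds: 71 x 60 = 4260
Add remaining seconds: 4260 + 18 = 4278

4278


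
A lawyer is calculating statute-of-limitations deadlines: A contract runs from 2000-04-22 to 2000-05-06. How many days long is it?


Start date: 2000-04-22
End date: 2000-05-06
Apr 2000: +9 days
May 2000: +5 days
Total: 14 days

14


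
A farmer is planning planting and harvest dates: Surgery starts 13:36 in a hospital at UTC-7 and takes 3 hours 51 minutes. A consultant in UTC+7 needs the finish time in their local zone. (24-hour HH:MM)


Start: 13:36 in UTC-7
Step 1 - add duration:
  minutes: 36 + 51 = 87 (carry 1h)
  hours: 13 + 3 + 1 = 17
  end in UTC-7: 17:27
Step 2 - convert UTC-7 -> UTC+7:
  offset difference: 7 - (-7) = 14 hours
  17 + (14) = 31 -> mod 24 = 7
Result: 07:27 in UTC+7

07:27


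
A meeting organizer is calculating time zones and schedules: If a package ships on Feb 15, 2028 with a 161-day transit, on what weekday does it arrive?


Start: 2028-02-15 (Tuesday)
Step 1 - find target date: add 161 days
  2028-02-15 + 161 days = 2028-07-25
Step 2 - day of week:
  161 mod 7 = 0
  Tuesday + 0 days -> Tuesday
Result: Tuesday (2028-07-25)

Tuesday


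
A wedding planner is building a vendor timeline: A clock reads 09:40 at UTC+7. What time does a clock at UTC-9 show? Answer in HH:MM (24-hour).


Local time: 09:40 at UTC+7 (offset 7h)
Target zone: UTC-9 (offset -9h)
Difference: -9 - (7) = -16 hours
Calculation: 9 + (-16) = -7
Wraparound: (-7) mod 24 = 17
Result: 17:40

17:40


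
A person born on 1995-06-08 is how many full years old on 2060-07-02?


Birth: 1995-06-08
Reference: 2060-07-02
Year difference: 2060 - 1995 = 65
Has birthday (06-08) occurred by 07-02? Yes
Age in full years: 65

65


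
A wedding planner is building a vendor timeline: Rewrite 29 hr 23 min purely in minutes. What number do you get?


Hours: 29
Extra minutes: 23
Minutes per hour: 60
Hours to minutes: 29 x 60 = 1740
Total: 1740 + 23 = 1763

1763


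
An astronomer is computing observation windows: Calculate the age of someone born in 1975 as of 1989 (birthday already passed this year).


Birth year: 1975
Current year: 1989
Age = current year - birth year
Age = 1989 - 1975 = 14

14


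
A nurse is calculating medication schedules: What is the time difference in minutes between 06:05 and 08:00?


Start time: 06:05 = 365 minutes from midnight
End time: 08:00 = 480 minutes from midnight
Difference: 480 - 365 = 115 minutes
That is 1 hours and 55 minutes

115


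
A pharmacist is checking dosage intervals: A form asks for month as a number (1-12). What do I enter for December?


Calendar month order:
11. November
12. December <--
December is month number 12

12


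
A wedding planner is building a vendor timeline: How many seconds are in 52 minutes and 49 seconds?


Minutes: 52
Extra seconds: 49
Seconds per minute: 60
Minutes to seconds: 52 x 60 = 3120
Total: 3120 + 49 = 3169

3169


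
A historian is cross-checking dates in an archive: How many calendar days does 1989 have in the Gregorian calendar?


Year: 1989
Check leap year rules:
Divisible by 4? No
1989 is not a leap year
Days: 365

365


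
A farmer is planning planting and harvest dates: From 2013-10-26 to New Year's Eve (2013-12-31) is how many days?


Start: October 26, 2013
End: December 31, 2013
Days left in October: 5
November: 30
December: 31
Sum of remaining months: 61
Total: 5 + 61 = 66

66
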